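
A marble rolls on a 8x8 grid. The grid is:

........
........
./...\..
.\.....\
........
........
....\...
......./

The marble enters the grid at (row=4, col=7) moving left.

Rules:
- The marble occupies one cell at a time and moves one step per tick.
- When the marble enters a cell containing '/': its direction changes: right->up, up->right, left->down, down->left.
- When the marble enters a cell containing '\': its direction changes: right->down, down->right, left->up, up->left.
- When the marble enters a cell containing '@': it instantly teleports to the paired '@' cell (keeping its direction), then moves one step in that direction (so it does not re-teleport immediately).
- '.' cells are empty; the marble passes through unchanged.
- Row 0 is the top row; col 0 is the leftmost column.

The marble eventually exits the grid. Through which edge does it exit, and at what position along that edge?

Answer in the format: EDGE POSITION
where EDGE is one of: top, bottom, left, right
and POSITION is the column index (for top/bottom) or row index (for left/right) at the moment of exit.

Answer: left 4

Derivation:
Step 1: enter (4,7), '.' pass, move left to (4,6)
Step 2: enter (4,6), '.' pass, move left to (4,5)
Step 3: enter (4,5), '.' pass, move left to (4,4)
Step 4: enter (4,4), '.' pass, move left to (4,3)
Step 5: enter (4,3), '.' pass, move left to (4,2)
Step 6: enter (4,2), '.' pass, move left to (4,1)
Step 7: enter (4,1), '.' pass, move left to (4,0)
Step 8: enter (4,0), '.' pass, move left to (4,-1)
Step 9: at (4,-1) — EXIT via left edge, pos 4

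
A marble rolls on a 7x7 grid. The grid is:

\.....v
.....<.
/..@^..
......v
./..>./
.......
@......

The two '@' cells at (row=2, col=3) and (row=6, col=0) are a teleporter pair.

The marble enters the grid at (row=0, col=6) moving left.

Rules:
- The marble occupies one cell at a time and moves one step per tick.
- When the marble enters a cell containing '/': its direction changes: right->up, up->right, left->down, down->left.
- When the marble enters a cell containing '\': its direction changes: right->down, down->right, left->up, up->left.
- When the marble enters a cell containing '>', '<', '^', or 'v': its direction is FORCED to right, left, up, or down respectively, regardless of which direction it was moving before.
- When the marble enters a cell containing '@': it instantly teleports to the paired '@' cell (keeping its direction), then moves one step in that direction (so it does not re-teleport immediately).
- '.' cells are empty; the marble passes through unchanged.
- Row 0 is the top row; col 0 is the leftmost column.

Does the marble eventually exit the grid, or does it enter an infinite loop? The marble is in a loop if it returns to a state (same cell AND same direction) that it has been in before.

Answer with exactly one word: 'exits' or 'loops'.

Answer: loops

Derivation:
Step 1: enter (0,6), 'v' forces left->down, move down to (1,6)
Step 2: enter (1,6), '.' pass, move down to (2,6)
Step 3: enter (2,6), '.' pass, move down to (3,6)
Step 4: enter (3,6), 'v' forces down->down, move down to (4,6)
Step 5: enter (4,6), '/' deflects down->left, move left to (4,5)
Step 6: enter (4,5), '.' pass, move left to (4,4)
Step 7: enter (4,4), '>' forces left->right, move right to (4,5)
Step 8: enter (4,5), '.' pass, move right to (4,6)
Step 9: enter (4,6), '/' deflects right->up, move up to (3,6)
Step 10: enter (3,6), 'v' forces up->down, move down to (4,6)
Step 11: at (4,6) dir=down — LOOP DETECTED (seen before)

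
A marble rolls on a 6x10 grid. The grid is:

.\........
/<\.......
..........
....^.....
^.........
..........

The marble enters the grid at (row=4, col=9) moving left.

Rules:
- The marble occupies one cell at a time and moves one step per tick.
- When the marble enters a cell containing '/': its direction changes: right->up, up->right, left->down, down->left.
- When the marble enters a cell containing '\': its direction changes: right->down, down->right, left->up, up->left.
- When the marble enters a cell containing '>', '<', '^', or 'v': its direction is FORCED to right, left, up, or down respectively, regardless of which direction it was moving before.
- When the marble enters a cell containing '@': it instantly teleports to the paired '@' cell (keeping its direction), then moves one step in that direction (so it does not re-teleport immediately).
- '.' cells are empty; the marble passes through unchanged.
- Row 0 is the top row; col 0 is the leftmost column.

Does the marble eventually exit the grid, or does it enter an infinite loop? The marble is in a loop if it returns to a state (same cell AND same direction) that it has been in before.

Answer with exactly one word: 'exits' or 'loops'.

Answer: loops

Derivation:
Step 1: enter (4,9), '.' pass, move left to (4,8)
Step 2: enter (4,8), '.' pass, move left to (4,7)
Step 3: enter (4,7), '.' pass, move left to (4,6)
Step 4: enter (4,6), '.' pass, move left to (4,5)
Step 5: enter (4,5), '.' pass, move left to (4,4)
Step 6: enter (4,4), '.' pass, move left to (4,3)
Step 7: enter (4,3), '.' pass, move left to (4,2)
Step 8: enter (4,2), '.' pass, move left to (4,1)
Step 9: enter (4,1), '.' pass, move left to (4,0)
Step 10: enter (4,0), '^' forces left->up, move up to (3,0)
Step 11: enter (3,0), '.' pass, move up to (2,0)
Step 12: enter (2,0), '.' pass, move up to (1,0)
Step 13: enter (1,0), '/' deflects up->right, move right to (1,1)
Step 14: enter (1,1), '<' forces right->left, move left to (1,0)
Step 15: enter (1,0), '/' deflects left->down, move down to (2,0)
Step 16: enter (2,0), '.' pass, move down to (3,0)
Step 17: enter (3,0), '.' pass, move down to (4,0)
Step 18: enter (4,0), '^' forces down->up, move up to (3,0)
Step 19: at (3,0) dir=up — LOOP DETECTED (seen before)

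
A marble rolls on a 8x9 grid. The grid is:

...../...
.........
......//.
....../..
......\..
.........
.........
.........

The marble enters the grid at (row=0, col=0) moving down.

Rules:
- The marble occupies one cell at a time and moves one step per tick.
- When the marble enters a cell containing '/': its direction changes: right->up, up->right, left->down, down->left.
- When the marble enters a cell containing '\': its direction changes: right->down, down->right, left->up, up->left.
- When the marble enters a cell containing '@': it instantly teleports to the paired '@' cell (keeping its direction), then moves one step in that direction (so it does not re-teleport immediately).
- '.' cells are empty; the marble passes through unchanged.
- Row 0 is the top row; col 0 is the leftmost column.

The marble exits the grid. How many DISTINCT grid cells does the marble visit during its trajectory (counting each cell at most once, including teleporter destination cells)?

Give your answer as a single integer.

Answer: 8

Derivation:
Step 1: enter (0,0), '.' pass, move down to (1,0)
Step 2: enter (1,0), '.' pass, move down to (2,0)
Step 3: enter (2,0), '.' pass, move down to (3,0)
Step 4: enter (3,0), '.' pass, move down to (4,0)
Step 5: enter (4,0), '.' pass, move down to (5,0)
Step 6: enter (5,0), '.' pass, move down to (6,0)
Step 7: enter (6,0), '.' pass, move down to (7,0)
Step 8: enter (7,0), '.' pass, move down to (8,0)
Step 9: at (8,0) — EXIT via bottom edge, pos 0
Distinct cells visited: 8 (path length 8)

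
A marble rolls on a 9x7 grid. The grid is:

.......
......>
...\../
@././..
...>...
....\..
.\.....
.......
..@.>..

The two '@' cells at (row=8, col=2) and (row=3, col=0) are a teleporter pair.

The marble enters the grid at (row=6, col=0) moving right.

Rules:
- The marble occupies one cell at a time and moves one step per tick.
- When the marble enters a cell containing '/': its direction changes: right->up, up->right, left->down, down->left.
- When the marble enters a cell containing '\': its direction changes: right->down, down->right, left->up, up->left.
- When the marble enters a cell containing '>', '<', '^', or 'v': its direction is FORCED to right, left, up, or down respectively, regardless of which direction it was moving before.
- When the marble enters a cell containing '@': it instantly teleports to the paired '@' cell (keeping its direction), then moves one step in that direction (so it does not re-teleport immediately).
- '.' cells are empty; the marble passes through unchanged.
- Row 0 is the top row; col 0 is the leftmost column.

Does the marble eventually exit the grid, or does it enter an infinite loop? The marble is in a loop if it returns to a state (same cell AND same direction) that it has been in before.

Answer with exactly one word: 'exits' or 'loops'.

Answer: exits

Derivation:
Step 1: enter (6,0), '.' pass, move right to (6,1)
Step 2: enter (6,1), '\' deflects right->down, move down to (7,1)
Step 3: enter (7,1), '.' pass, move down to (8,1)
Step 4: enter (8,1), '.' pass, move down to (9,1)
Step 5: at (9,1) — EXIT via bottom edge, pos 1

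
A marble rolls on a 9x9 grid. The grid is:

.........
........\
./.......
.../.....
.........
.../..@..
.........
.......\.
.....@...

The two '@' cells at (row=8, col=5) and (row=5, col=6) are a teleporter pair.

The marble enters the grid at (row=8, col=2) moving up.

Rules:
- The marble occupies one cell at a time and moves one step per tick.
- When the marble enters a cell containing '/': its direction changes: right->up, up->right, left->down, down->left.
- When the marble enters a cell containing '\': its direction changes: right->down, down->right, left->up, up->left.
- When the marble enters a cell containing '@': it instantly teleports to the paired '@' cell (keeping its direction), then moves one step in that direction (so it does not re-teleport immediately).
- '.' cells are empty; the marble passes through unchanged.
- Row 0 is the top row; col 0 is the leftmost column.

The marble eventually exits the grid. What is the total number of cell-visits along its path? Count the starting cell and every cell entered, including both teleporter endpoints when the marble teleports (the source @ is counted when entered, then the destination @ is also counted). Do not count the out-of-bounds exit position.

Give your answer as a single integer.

Answer: 9

Derivation:
Step 1: enter (8,2), '.' pass, move up to (7,2)
Step 2: enter (7,2), '.' pass, move up to (6,2)
Step 3: enter (6,2), '.' pass, move up to (5,2)
Step 4: enter (5,2), '.' pass, move up to (4,2)
Step 5: enter (4,2), '.' pass, move up to (3,2)
Step 6: enter (3,2), '.' pass, move up to (2,2)
Step 7: enter (2,2), '.' pass, move up to (1,2)
Step 8: enter (1,2), '.' pass, move up to (0,2)
Step 9: enter (0,2), '.' pass, move up to (-1,2)
Step 10: at (-1,2) — EXIT via top edge, pos 2
Path length (cell visits): 9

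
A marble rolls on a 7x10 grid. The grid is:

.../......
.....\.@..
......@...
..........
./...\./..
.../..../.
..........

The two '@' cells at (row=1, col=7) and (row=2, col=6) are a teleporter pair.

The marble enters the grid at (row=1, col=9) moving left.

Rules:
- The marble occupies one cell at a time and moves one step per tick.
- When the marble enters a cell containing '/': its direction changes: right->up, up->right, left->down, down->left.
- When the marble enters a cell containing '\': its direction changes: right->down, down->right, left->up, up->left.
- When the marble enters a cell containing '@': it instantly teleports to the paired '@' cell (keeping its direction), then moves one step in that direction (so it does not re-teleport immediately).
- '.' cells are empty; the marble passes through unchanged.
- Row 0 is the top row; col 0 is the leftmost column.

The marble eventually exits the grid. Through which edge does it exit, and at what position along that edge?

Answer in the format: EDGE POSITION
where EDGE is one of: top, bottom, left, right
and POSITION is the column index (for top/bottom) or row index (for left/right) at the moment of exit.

Answer: left 2

Derivation:
Step 1: enter (1,9), '.' pass, move left to (1,8)
Step 2: enter (1,8), '.' pass, move left to (1,7)
Step 3: enter (1,7), '@' teleport (1,7)->(2,6), also enter (2,6), move left to (2,5)
Step 4: enter (2,5), '.' pass, move left to (2,4)
Step 5: enter (2,4), '.' pass, move left to (2,3)
Step 6: enter (2,3), '.' pass, move left to (2,2)
Step 7: enter (2,2), '.' pass, move left to (2,1)
Step 8: enter (2,1), '.' pass, move left to (2,0)
Step 9: enter (2,0), '.' pass, move left to (2,-1)
Step 10: at (2,-1) — EXIT via left edge, pos 2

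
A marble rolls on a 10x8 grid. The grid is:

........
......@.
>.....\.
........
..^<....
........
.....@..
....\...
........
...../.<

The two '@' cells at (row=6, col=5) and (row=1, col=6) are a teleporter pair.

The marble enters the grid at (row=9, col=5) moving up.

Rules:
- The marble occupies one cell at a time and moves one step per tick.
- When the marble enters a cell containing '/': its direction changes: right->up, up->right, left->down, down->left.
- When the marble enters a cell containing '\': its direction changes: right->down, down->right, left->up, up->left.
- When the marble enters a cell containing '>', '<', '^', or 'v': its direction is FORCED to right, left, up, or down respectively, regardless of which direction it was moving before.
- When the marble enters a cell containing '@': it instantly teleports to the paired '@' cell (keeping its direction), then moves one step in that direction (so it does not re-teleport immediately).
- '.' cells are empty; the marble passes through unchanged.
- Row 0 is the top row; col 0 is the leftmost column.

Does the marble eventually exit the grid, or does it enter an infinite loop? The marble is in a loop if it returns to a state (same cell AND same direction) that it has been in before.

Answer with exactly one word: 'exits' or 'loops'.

Step 1: enter (9,5), '/' deflects up->right, move right to (9,6)
Step 2: enter (9,6), '.' pass, move right to (9,7)
Step 3: enter (9,7), '<' forces right->left, move left to (9,6)
Step 4: enter (9,6), '.' pass, move left to (9,5)
Step 5: enter (9,5), '/' deflects left->down, move down to (10,5)
Step 6: at (10,5) — EXIT via bottom edge, pos 5

Answer: exits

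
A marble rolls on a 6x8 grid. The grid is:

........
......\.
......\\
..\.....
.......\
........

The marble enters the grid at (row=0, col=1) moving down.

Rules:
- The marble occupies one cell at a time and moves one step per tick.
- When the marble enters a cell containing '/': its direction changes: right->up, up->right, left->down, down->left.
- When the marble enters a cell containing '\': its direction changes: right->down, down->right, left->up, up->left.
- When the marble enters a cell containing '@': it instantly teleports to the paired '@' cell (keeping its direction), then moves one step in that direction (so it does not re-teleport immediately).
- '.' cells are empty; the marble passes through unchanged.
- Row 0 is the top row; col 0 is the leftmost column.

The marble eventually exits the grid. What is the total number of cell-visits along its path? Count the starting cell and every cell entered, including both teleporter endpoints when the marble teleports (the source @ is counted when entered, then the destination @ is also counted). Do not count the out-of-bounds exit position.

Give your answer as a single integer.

Answer: 6

Derivation:
Step 1: enter (0,1), '.' pass, move down to (1,1)
Step 2: enter (1,1), '.' pass, move down to (2,1)
Step 3: enter (2,1), '.' pass, move down to (3,1)
Step 4: enter (3,1), '.' pass, move down to (4,1)
Step 5: enter (4,1), '.' pass, move down to (5,1)
Step 6: enter (5,1), '.' pass, move down to (6,1)
Step 7: at (6,1) — EXIT via bottom edge, pos 1
Path length (cell visits): 6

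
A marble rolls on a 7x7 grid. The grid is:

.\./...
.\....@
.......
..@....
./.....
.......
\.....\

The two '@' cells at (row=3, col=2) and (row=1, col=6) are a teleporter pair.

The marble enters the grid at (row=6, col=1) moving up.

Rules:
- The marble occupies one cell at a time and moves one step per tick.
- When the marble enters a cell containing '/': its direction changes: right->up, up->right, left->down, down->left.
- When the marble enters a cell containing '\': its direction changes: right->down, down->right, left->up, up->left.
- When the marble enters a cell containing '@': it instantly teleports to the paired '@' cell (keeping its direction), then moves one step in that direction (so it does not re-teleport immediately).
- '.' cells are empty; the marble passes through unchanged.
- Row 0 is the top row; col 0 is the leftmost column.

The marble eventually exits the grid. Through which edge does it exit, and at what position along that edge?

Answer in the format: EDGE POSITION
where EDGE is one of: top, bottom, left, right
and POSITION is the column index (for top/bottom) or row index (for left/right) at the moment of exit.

Step 1: enter (6,1), '.' pass, move up to (5,1)
Step 2: enter (5,1), '.' pass, move up to (4,1)
Step 3: enter (4,1), '/' deflects up->right, move right to (4,2)
Step 4: enter (4,2), '.' pass, move right to (4,3)
Step 5: enter (4,3), '.' pass, move right to (4,4)
Step 6: enter (4,4), '.' pass, move right to (4,5)
Step 7: enter (4,5), '.' pass, move right to (4,6)
Step 8: enter (4,6), '.' pass, move right to (4,7)
Step 9: at (4,7) — EXIT via right edge, pos 4

Answer: right 4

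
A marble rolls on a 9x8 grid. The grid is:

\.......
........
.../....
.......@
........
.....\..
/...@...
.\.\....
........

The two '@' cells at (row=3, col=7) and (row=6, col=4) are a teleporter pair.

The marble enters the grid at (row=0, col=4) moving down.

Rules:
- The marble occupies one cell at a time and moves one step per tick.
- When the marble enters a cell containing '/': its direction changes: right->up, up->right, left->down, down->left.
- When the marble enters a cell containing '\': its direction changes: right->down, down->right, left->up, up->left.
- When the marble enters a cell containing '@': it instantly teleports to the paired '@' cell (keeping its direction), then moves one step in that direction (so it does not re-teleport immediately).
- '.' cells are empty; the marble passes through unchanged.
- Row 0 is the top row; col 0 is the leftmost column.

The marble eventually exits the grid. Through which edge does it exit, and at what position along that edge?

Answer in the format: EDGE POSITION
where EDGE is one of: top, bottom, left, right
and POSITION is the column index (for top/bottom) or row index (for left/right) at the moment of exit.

Step 1: enter (0,4), '.' pass, move down to (1,4)
Step 2: enter (1,4), '.' pass, move down to (2,4)
Step 3: enter (2,4), '.' pass, move down to (3,4)
Step 4: enter (3,4), '.' pass, move down to (4,4)
Step 5: enter (4,4), '.' pass, move down to (5,4)
Step 6: enter (5,4), '.' pass, move down to (6,4)
Step 7: enter (6,4), '@' teleport (6,4)->(3,7), also enter (3,7), move down to (4,7)
Step 8: enter (4,7), '.' pass, move down to (5,7)
Step 9: enter (5,7), '.' pass, move down to (6,7)
Step 10: enter (6,7), '.' pass, move down to (7,7)
Step 11: enter (7,7), '.' pass, move down to (8,7)
Step 12: enter (8,7), '.' pass, move down to (9,7)
Step 13: at (9,7) — EXIT via bottom edge, pos 7

Answer: bottom 7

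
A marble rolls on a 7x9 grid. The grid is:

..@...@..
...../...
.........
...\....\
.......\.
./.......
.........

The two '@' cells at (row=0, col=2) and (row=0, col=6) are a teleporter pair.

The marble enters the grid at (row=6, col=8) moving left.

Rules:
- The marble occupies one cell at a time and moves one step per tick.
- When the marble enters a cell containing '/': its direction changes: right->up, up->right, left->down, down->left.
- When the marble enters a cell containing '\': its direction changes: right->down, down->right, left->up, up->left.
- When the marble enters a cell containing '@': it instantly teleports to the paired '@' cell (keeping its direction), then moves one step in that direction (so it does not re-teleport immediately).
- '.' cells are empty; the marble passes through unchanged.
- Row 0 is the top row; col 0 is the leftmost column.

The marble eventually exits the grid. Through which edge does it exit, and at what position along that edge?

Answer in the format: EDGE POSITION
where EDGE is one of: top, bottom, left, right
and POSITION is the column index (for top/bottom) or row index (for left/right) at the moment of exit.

Answer: left 6

Derivation:
Step 1: enter (6,8), '.' pass, move left to (6,7)
Step 2: enter (6,7), '.' pass, move left to (6,6)
Step 3: enter (6,6), '.' pass, move left to (6,5)
Step 4: enter (6,5), '.' pass, move left to (6,4)
Step 5: enter (6,4), '.' pass, move left to (6,3)
Step 6: enter (6,3), '.' pass, move left to (6,2)
Step 7: enter (6,2), '.' pass, move left to (6,1)
Step 8: enter (6,1), '.' pass, move left to (6,0)
Step 9: enter (6,0), '.' pass, move left to (6,-1)
Step 10: at (6,-1) — EXIT via left edge, pos 6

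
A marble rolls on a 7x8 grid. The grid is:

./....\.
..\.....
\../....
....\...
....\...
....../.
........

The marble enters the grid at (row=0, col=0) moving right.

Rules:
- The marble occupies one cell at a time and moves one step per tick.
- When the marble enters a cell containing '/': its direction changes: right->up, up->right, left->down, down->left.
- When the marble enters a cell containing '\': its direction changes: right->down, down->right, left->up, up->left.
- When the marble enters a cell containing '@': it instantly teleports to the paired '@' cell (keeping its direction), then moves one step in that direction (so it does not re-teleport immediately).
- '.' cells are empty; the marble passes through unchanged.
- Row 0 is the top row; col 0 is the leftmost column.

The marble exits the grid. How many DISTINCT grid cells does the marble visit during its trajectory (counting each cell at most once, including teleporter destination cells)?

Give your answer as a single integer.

Step 1: enter (0,0), '.' pass, move right to (0,1)
Step 2: enter (0,1), '/' deflects right->up, move up to (-1,1)
Step 3: at (-1,1) — EXIT via top edge, pos 1
Distinct cells visited: 2 (path length 2)

Answer: 2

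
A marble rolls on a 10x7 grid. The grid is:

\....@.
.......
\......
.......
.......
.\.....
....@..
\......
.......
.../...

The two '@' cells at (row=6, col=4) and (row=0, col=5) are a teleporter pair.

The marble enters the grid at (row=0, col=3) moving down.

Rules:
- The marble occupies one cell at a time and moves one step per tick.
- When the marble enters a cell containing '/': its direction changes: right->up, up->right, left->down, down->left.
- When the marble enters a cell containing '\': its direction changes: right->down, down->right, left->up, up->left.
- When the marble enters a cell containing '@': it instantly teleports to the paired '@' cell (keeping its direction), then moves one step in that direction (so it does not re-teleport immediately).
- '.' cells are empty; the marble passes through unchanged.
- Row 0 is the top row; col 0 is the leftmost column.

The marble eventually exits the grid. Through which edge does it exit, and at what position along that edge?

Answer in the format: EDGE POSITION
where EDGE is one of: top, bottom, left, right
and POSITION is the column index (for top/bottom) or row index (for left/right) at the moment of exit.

Step 1: enter (0,3), '.' pass, move down to (1,3)
Step 2: enter (1,3), '.' pass, move down to (2,3)
Step 3: enter (2,3), '.' pass, move down to (3,3)
Step 4: enter (3,3), '.' pass, move down to (4,3)
Step 5: enter (4,3), '.' pass, move down to (5,3)
Step 6: enter (5,3), '.' pass, move down to (6,3)
Step 7: enter (6,3), '.' pass, move down to (7,3)
Step 8: enter (7,3), '.' pass, move down to (8,3)
Step 9: enter (8,3), '.' pass, move down to (9,3)
Step 10: enter (9,3), '/' deflects down->left, move left to (9,2)
Step 11: enter (9,2), '.' pass, move left to (9,1)
Step 12: enter (9,1), '.' pass, move left to (9,0)
Step 13: enter (9,0), '.' pass, move left to (9,-1)
Step 14: at (9,-1) — EXIT via left edge, pos 9

Answer: left 9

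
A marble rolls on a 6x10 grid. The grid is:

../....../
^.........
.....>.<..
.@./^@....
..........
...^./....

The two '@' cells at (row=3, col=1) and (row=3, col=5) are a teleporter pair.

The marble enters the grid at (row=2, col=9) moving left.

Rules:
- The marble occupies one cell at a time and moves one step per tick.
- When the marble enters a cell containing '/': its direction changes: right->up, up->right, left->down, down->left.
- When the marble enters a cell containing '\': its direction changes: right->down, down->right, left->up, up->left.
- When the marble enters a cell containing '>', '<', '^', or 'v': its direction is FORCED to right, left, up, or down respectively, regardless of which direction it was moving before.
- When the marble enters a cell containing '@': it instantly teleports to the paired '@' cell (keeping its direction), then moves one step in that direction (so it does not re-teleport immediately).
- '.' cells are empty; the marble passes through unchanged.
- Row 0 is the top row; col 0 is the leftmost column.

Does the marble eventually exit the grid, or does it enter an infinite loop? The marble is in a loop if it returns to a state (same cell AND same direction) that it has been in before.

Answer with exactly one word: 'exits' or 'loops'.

Answer: loops

Derivation:
Step 1: enter (2,9), '.' pass, move left to (2,8)
Step 2: enter (2,8), '.' pass, move left to (2,7)
Step 3: enter (2,7), '<' forces left->left, move left to (2,6)
Step 4: enter (2,6), '.' pass, move left to (2,5)
Step 5: enter (2,5), '>' forces left->right, move right to (2,6)
Step 6: enter (2,6), '.' pass, move right to (2,7)
Step 7: enter (2,7), '<' forces right->left, move left to (2,6)
Step 8: at (2,6) dir=left — LOOP DETECTED (seen before)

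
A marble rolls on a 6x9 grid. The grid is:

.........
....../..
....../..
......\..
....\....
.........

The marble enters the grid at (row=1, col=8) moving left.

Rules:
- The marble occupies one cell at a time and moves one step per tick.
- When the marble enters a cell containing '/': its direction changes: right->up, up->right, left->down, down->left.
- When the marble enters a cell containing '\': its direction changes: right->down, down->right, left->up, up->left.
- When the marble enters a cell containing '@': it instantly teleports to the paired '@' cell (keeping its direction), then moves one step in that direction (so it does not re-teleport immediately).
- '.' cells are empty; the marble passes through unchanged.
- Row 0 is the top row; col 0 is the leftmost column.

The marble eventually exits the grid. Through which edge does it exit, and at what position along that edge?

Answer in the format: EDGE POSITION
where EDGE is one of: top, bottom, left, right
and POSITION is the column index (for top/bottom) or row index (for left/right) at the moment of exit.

Step 1: enter (1,8), '.' pass, move left to (1,7)
Step 2: enter (1,7), '.' pass, move left to (1,6)
Step 3: enter (1,6), '/' deflects left->down, move down to (2,6)
Step 4: enter (2,6), '/' deflects down->left, move left to (2,5)
Step 5: enter (2,5), '.' pass, move left to (2,4)
Step 6: enter (2,4), '.' pass, move left to (2,3)
Step 7: enter (2,3), '.' pass, move left to (2,2)
Step 8: enter (2,2), '.' pass, move left to (2,1)
Step 9: enter (2,1), '.' pass, move left to (2,0)
Step 10: enter (2,0), '.' pass, move left to (2,-1)
Step 11: at (2,-1) — EXIT via left edge, pos 2

Answer: left 2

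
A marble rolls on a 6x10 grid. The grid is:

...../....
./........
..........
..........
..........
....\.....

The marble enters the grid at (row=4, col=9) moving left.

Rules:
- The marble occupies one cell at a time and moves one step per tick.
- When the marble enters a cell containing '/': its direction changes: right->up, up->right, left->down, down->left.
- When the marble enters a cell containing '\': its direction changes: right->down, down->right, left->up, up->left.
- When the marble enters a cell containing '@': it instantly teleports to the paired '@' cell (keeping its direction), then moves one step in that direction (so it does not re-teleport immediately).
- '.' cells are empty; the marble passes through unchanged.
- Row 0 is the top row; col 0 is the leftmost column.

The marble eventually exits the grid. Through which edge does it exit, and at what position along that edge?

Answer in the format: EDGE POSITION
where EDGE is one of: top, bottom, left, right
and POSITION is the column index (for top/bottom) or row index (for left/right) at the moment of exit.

Step 1: enter (4,9), '.' pass, move left to (4,8)
Step 2: enter (4,8), '.' pass, move left to (4,7)
Step 3: enter (4,7), '.' pass, move left to (4,6)
Step 4: enter (4,6), '.' pass, move left to (4,5)
Step 5: enter (4,5), '.' pass, move left to (4,4)
Step 6: enter (4,4), '.' pass, move left to (4,3)
Step 7: enter (4,3), '.' pass, move left to (4,2)
Step 8: enter (4,2), '.' pass, move left to (4,1)
Step 9: enter (4,1), '.' pass, move left to (4,0)
Step 10: enter (4,0), '.' pass, move left to (4,-1)
Step 11: at (4,-1) — EXIT via left edge, pos 4

Answer: left 4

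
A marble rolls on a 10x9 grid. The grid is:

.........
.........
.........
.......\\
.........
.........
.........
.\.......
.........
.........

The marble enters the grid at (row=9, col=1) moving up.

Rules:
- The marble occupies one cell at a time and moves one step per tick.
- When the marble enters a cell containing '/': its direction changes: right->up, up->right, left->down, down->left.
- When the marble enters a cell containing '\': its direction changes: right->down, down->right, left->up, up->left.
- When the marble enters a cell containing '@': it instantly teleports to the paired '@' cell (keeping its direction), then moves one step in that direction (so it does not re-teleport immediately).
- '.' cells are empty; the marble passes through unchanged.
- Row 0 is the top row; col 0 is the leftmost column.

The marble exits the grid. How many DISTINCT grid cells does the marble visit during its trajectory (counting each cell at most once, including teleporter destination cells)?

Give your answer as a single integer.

Answer: 4

Derivation:
Step 1: enter (9,1), '.' pass, move up to (8,1)
Step 2: enter (8,1), '.' pass, move up to (7,1)
Step 3: enter (7,1), '\' deflects up->left, move left to (7,0)
Step 4: enter (7,0), '.' pass, move left to (7,-1)
Step 5: at (7,-1) — EXIT via left edge, pos 7
Distinct cells visited: 4 (path length 4)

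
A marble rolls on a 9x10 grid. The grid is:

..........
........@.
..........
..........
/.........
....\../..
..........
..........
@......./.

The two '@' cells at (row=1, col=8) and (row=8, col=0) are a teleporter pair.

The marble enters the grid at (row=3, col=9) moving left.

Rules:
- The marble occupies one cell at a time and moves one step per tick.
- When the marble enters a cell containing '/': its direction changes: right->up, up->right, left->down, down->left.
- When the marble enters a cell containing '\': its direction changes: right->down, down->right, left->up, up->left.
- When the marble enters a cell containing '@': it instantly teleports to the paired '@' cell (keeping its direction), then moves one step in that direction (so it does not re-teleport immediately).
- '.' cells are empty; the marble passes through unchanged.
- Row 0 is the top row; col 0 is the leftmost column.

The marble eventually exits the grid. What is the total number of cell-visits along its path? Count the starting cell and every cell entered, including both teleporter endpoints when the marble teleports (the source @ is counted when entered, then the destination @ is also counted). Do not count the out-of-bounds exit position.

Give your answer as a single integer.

Answer: 10

Derivation:
Step 1: enter (3,9), '.' pass, move left to (3,8)
Step 2: enter (3,8), '.' pass, move left to (3,7)
Step 3: enter (3,7), '.' pass, move left to (3,6)
Step 4: enter (3,6), '.' pass, move left to (3,5)
Step 5: enter (3,5), '.' pass, move left to (3,4)
Step 6: enter (3,4), '.' pass, move left to (3,3)
Step 7: enter (3,3), '.' pass, move left to (3,2)
Step 8: enter (3,2), '.' pass, move left to (3,1)
Step 9: enter (3,1), '.' pass, move left to (3,0)
Step 10: enter (3,0), '.' pass, move left to (3,-1)
Step 11: at (3,-1) — EXIT via left edge, pos 3
Path length (cell visits): 10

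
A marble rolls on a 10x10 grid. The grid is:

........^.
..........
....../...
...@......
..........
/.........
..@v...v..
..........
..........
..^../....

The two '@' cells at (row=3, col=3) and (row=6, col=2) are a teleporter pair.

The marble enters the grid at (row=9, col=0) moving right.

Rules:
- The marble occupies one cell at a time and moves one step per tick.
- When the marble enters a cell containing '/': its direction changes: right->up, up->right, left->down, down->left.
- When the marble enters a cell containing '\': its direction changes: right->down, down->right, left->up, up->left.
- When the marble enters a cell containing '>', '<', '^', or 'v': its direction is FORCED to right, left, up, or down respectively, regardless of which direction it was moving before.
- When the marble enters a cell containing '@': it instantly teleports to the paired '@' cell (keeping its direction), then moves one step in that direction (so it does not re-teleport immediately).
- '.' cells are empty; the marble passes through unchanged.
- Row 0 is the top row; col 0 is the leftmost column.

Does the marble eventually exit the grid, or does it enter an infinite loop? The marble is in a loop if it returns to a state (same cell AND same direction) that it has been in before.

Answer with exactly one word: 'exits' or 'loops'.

Answer: exits

Derivation:
Step 1: enter (9,0), '.' pass, move right to (9,1)
Step 2: enter (9,1), '.' pass, move right to (9,2)
Step 3: enter (9,2), '^' forces right->up, move up to (8,2)
Step 4: enter (8,2), '.' pass, move up to (7,2)
Step 5: enter (7,2), '.' pass, move up to (6,2)
Step 6: enter (6,2), '@' teleport (6,2)->(3,3), also enter (3,3), move up to (2,3)
Step 7: enter (2,3), '.' pass, move up to (1,3)
Step 8: enter (1,3), '.' pass, move up to (0,3)
Step 9: enter (0,3), '.' pass, move up to (-1,3)
Step 10: at (-1,3) — EXIT via top edge, pos 3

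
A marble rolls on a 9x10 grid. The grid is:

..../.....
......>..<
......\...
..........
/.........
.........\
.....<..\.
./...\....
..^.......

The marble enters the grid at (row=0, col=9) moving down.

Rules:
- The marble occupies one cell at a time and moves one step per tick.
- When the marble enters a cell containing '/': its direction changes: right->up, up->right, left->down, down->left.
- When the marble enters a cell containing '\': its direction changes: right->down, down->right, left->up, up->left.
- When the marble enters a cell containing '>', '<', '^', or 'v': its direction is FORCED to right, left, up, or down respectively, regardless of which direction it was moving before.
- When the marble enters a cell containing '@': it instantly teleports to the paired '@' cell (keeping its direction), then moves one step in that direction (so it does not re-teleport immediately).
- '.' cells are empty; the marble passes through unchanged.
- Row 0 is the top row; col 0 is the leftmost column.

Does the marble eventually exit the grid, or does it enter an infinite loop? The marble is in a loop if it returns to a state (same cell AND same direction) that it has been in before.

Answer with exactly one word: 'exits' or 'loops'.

Step 1: enter (0,9), '.' pass, move down to (1,9)
Step 2: enter (1,9), '<' forces down->left, move left to (1,8)
Step 3: enter (1,8), '.' pass, move left to (1,7)
Step 4: enter (1,7), '.' pass, move left to (1,6)
Step 5: enter (1,6), '>' forces left->right, move right to (1,7)
Step 6: enter (1,7), '.' pass, move right to (1,8)
Step 7: enter (1,8), '.' pass, move right to (1,9)
Step 8: enter (1,9), '<' forces right->left, move left to (1,8)
Step 9: at (1,8) dir=left — LOOP DETECTED (seen before)

Answer: loops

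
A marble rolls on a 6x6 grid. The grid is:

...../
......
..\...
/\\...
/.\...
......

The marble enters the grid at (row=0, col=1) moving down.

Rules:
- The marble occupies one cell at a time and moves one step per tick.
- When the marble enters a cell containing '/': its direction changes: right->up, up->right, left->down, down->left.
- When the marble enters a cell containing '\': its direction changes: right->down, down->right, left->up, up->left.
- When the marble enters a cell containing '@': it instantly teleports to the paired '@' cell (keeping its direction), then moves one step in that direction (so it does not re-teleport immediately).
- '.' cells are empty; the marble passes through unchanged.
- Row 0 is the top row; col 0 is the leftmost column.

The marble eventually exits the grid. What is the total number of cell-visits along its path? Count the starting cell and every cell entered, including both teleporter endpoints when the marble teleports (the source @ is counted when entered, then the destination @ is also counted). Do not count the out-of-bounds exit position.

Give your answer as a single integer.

Step 1: enter (0,1), '.' pass, move down to (1,1)
Step 2: enter (1,1), '.' pass, move down to (2,1)
Step 3: enter (2,1), '.' pass, move down to (3,1)
Step 4: enter (3,1), '\' deflects down->right, move right to (3,2)
Step 5: enter (3,2), '\' deflects right->down, move down to (4,2)
Step 6: enter (4,2), '\' deflects down->right, move right to (4,3)
Step 7: enter (4,3), '.' pass, move right to (4,4)
Step 8: enter (4,4), '.' pass, move right to (4,5)
Step 9: enter (4,5), '.' pass, move right to (4,6)
Step 10: at (4,6) — EXIT via right edge, pos 4
Path length (cell visits): 9

Answer: 9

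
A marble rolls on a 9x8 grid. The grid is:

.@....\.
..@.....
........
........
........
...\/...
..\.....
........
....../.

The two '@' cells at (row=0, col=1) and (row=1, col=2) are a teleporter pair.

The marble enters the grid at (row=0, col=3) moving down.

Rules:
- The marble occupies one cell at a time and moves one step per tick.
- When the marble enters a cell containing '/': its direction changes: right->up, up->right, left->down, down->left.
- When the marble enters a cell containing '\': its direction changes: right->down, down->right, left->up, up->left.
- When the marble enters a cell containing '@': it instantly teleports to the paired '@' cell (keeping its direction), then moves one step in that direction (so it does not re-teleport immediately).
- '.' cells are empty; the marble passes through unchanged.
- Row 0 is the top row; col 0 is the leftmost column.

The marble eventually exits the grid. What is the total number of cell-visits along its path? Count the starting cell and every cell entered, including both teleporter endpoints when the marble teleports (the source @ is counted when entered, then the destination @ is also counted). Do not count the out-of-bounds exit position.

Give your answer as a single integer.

Step 1: enter (0,3), '.' pass, move down to (1,3)
Step 2: enter (1,3), '.' pass, move down to (2,3)
Step 3: enter (2,3), '.' pass, move down to (3,3)
Step 4: enter (3,3), '.' pass, move down to (4,3)
Step 5: enter (4,3), '.' pass, move down to (5,3)
Step 6: enter (5,3), '\' deflects down->right, move right to (5,4)
Step 7: enter (5,4), '/' deflects right->up, move up to (4,4)
Step 8: enter (4,4), '.' pass, move up to (3,4)
Step 9: enter (3,4), '.' pass, move up to (2,4)
Step 10: enter (2,4), '.' pass, move up to (1,4)
Step 11: enter (1,4), '.' pass, move up to (0,4)
Step 12: enter (0,4), '.' pass, move up to (-1,4)
Step 13: at (-1,4) — EXIT via top edge, pos 4
Path length (cell visits): 12

Answer: 12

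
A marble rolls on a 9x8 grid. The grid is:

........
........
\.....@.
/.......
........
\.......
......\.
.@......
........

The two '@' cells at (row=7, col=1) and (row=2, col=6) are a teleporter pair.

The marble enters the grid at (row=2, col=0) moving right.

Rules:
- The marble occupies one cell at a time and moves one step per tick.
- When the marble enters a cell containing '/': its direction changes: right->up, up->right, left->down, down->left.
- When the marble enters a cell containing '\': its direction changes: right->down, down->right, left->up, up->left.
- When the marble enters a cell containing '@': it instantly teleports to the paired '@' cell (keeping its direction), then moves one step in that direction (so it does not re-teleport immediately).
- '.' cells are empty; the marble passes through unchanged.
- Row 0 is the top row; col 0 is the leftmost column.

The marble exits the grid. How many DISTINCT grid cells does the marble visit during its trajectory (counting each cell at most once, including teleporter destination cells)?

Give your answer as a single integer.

Answer: 2

Derivation:
Step 1: enter (2,0), '\' deflects right->down, move down to (3,0)
Step 2: enter (3,0), '/' deflects down->left, move left to (3,-1)
Step 3: at (3,-1) — EXIT via left edge, pos 3
Distinct cells visited: 2 (path length 2)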